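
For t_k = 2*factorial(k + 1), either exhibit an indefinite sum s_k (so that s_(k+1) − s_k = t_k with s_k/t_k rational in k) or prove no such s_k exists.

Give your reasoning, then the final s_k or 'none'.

Ratio r(k) = k + 2.
Normal form (A,B,C) = (k + 2, 1, 1).
f must satisfy (k + 2)·f(k+1) − (1)·f(k) = 1.
From deg A=1, deg B=0, deg C=0: d=-1.
Bound -1 < 0, so the key equation has no polynomial solution.

none — t_k is not Gosper-summable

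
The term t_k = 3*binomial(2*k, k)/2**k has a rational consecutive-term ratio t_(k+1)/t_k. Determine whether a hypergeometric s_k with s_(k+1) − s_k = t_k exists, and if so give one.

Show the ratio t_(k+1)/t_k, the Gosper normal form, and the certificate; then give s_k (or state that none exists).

Ratio r(k) = (2*k + 1)/(k + 1).
A = 2*k + 1, B = k + 1, C = 1.
Set up (2*k + 1)·f(k+1) − (k)·f(k) − (1) = 0.
Degrees (1,1,0) ⇒ d ≤ -1.
d = -1 < 0 ⇒ no nonzero polynomial f; not summable.

no hypergeometric antidifference exists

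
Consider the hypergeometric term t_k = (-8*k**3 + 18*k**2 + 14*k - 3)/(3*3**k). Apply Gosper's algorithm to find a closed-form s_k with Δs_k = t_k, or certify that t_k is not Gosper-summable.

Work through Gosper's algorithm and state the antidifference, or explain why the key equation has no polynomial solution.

s_k = k*(4*k**2 - 3*k - 4)/3**k

r(k) = (8*k**3 + 6*k**2 - 26*k - 21)/(3*(8*k**3 - 18*k**2 - 14*k + 3)) after simplifying.
Factor: A=1/3; B=1; C=k**3 - 9*k**2/4 - 7*k/4 + 3/8.
Key eq: (1/3)·f(k+1) = (1)·f(k) + (k**3 - 9*k**2/4 - 7*k/4 + 3/8).
Bound: deg f ≤ 3.
Match coefficients ⇒ f(k) = -3*k*(4*k**2 - 3*k - 4)/8.
Certificate R = B(k−1)f/C = -3*k*(4*k**2 - 3*k - 4)/((4*k + 3)*(2*k**2 - 6*k + 1)) gives s_k = k*(4*k**2 - 3*k - 4)/3**k.
Verify: (-8*k**3 + 18*k**2 + 14*k - 3)/(3*3**k) matches t_k.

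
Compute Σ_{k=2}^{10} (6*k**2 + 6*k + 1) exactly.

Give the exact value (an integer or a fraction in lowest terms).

Compute t_(k+1)/t_k: get (6*k**2 + 18*k + 13)/(6*k**2 + 6*k + 1).
Factor: A=1; B=1; C=k**2 + k + 1/6.
Set up (1)·f(k+1) − (1)·f(k) − (k**2 + k + 1/6) = 0.
From deg A=0, deg B=0, deg C=2: d=3.
Match coefficients ⇒ f(k) = k*(2*k**2 - 1)/6.
Get s_k = R·t_k = 2*k**3 - k with R(k) = B(k−1)f(k)/C(k) = k*(2*k**2 - 1)/(6*k**2 + 6*k + 1).
Check: Δs_k = 6*k**2 + 6*k + 1. ✓
Sum = s_(11) − s_(2); s_(11) = 2651, s_(2) = 14 ⇒ 2637.

Σ = 2637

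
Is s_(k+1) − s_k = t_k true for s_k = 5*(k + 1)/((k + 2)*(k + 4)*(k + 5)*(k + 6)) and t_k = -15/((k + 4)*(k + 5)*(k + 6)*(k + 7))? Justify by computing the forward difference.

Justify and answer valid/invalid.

s_(k+1) = 5*(k + 2)/((k + 3)*(k + 5)*(k + 6)*(k + 7))
s_(k+1) − s_k = 5*(-3*k**2 - 11*k - 5)/(k**6 + 27*k**5 + 295*k**4 + 1665*k**3 + 5104*k**2 + 8028*k + 5040)
(s_(k+1) − s_k) − t_k = 5*(4*k + 13)/(k**6 + 27*k**5 + 295*k**4 + 1665*k**3 + 5104*k**2 + 8028*k + 5040)

Invalid: residual 5*(4*k + 13)/(k**6 + 27*k**5 + 295*k**4 + 1665*k**3 + 5104*k**2 + 8028*k + 5040) ≠ 0.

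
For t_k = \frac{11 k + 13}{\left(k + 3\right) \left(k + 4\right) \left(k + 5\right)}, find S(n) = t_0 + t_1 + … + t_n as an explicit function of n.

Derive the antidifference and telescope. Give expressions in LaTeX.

Compute t_(k+1)/t_k: get (k + 3)*(11*k + 24)/((k + 6)*(11*k + 13)).
Factor: A=k + 3; B=k + 6; C=k + 13/11.
f must satisfy (k + 3)·f(k+1) − (k + 5)·f(k) = k + 13/11.
deg f ≤ 2 (via 1,1,1).
Solving with deg f ≤ 2: f(k) = k*(23*k + 29)/132.
Certificate R = B(k−1)f/C = k*(k + 5)*(23*k + 29)/(12*(11*k + 13)) gives s_k = k*(23*k + 29)/(12*(k + 3)*(k + 4)).
Verify: (11*k + 13)/(k**3 + 12*k**2 + 47*k + 60) matches t_k.
Evaluate: s_(n+1) = (23*n**2 + 75*n + 52)/(12*(n**2 + 9*n + 20)); subtract s_(0) = 0 ⇒ S(n) = (23*n**2 + 75*n + 52)/(12*(n**2 + 9*n + 20)).

S(n) = \frac{23 n^{2} + 75 n + 52}{12 \left(n^{2} + 9 n + 20\right)}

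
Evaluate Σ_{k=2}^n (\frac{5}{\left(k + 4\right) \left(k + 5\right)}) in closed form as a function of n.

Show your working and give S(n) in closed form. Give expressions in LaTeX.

S(n) = \frac{5 \left(n - 1\right)}{6 \left(n + 5\right)}

The ratio is (k + 4)/(k + 6).
So A=k + 4 and B=k + 6, with C=1.
Solve (k + 4)·f(k+1) − (k + 5)·f(k) = 1.
d = 1 from the (1,1,0) case.
Match coefficients ⇒ f(k) = k/4.
Then R = B(k−1)f/C = k*(k + 5)/4, so s_k = R(k)·t_k = 5*k/(4*(k + 4)).
Check: Δs_k = 5/(k**2 + 9*k + 20). ✓
s_(n+1) = 5*(n + 1)/(4*(n + 5)) and s_(2) = 5/12, so S(n) = 5*(n - 1)/(6*(n + 5)).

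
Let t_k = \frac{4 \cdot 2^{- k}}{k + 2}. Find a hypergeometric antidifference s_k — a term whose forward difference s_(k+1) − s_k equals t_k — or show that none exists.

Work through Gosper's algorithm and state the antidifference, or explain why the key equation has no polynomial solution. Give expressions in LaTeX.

not Gosper-summable; s_k does not exist

t_(k+1)/t_k = (k + 2)/(2*(k + 3)).
A = k/2 + 1, B = k + 3, C = 1.
f must satisfy (k/2 + 1)·f(k+1) − (k + 2)·f(k) = 1.
Bound: deg f ≤ -1.
Bound -1 < 0, so the key equation has no polynomial solution.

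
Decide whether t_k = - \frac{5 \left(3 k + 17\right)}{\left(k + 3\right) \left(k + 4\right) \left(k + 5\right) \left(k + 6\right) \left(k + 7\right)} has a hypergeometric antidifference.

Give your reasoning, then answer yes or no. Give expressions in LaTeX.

Yes. s_k = \frac{5 k \left(- k^{2} - 13 k - 54\right)}{72 \left(k^{3} + 13 k^{2} + 54 k + 72\right)}.

Step 1: r(k) = (k + 3)*(3*k + 20)/((k + 8)*(3*k + 17)).
Gosper form: A/B · C(k+1)/C(k) with A=k + 3, B=k + 8, C=k + 17/3.
Solve (k + 3)·f(k+1) − (k + 7)·f(k) = k + 17/3.
deg f ≤ 4 (via 1,1,1).
Match coefficients ⇒ f(k) = k*(k + 5)*(k**2 + 13*k + 54)/216.
Get s_k = R·t_k = 5*k*(-k**2 - 13*k - 54)/(72*(k**3 + 13*k**2 + 54*k + 72)) with R(k) = B(k−1)f(k)/C(k) = k*(k + 5)*(k + 7)*(k**2 + 13*k + 54)/(72*(3*k + 17)).
Verify: 5*(-3*k - 17)/(k**5 + 25*k**4 + 245*k**3 + 1175*k**2 + 2754*k + 2520) matches t_k.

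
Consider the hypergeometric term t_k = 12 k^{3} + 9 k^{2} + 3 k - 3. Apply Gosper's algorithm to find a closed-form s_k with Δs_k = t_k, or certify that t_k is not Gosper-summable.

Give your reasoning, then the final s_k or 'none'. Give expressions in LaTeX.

s_k = 3 k \left(k^{3} - k^{2} - 1\right)

The ratio is (k + 4*(k + 1)**3 + 3*(k + 1)**2)/(4*k**3 + 3*k**2 + k - 1).
A = 1, B = 1, C = k**3 + 3*k**2/4 + k/4 - 1/4.
Set up (1)·f(k+1) − (1)·f(k) − (k**3 + 3*k**2/4 + k/4 - 1/4) = 0.
deg f ≤ 4 (via 0,0,3).
A polynomial solution: f(k) = k*(k**3 - k**2 - 1)/4.
Get s_k = R·t_k = 3*k*(k**3 - k**2 - 1) with R(k) = B(k−1)f(k)/C(k) = k*(k**3 - k**2 - 1)/(4*k**3 + 3*k**2 + k - 1).
Verify: 12*k**3 + 9*k**2 + 3*k - 3 matches t_k.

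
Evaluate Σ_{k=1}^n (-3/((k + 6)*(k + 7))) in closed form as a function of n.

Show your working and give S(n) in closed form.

t_(k+1)/t_k = (k + 6)/(k + 8).
Gosper form: A/B · C(k+1)/C(k) with A=k + 6, B=k + 8, C=1.
Need (k + 6)·f(k+1) − (k + 7)·f(k) = 1.
Degrees (1,1,0) ⇒ d ≤ 1.
Solve for f: f(k) = k/6 (degree 1 ≤ 1).
Certificate R = B(k−1)f/C = k*(k + 7)/6 gives s_k = -k/(2*k + 12).
Verify: -3/(k**2 + 13*k + 42) matches t_k.
Evaluate: s_(n+1) = (-n - 1)/(2*(n + 7)); subtract s_(1) = -1/14 ⇒ S(n) = -3*n/(7*n + 49).

S(n) = -3*n/(7*n + 49)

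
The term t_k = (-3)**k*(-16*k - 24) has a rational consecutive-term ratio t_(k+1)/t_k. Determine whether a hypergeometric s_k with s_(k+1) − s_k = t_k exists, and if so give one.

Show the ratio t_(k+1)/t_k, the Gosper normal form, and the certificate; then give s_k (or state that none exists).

Step 1: r(k) = 3*(-2*k - 5)/(2*k + 3).
Normal form (A,B,C) = (-3, 1, k + 3/2).
Key eq: (-3)·f(k+1) = (1)·f(k) + (k + 3/2).
Degrees (0,0,1) ⇒ d ≤ 1.
Coefficient equations give f(k) = -(4*k + 3)/16.
Certificate R = B(k−1)f/C = -(4*k + 3)/(8*(2*k + 3)) gives s_k = (-3)**k*(4*k + 3).
Check: Δs_k = (-3)**k*(-16*k - 24). ✓

s_k = (-3)**k*(4*k + 3)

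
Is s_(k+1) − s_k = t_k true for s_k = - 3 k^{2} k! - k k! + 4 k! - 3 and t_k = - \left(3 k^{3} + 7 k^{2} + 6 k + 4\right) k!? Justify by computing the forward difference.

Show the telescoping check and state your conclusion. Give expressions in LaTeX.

valid; difference matches t_k

s_(k+1) = -3*k**3*factorial(k) - 10*k**2*factorial(k) - 7*k*factorial(k) - 3
s_(k+1) − s_k = -(3*k**3 + 7*k**2 + 6*k + 4)*factorial(k)
(s_(k+1) − s_k) − t_k = 0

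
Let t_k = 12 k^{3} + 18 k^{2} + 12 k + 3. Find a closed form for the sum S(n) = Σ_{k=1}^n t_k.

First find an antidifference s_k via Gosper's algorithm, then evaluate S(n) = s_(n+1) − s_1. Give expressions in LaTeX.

The ratio is (4*k**3 + 18*k**2 + 28*k + 15)/(4*k**3 + 6*k**2 + 4*k + 1).
Factor: A=1; B=1; C=k**3 + 3*k**2/2 + k + 1/4.
f must satisfy (1)·f(k+1) − (1)·f(k) = k**3 + 3*k**2/2 + k + 1/4.
deg f ≤ 4 (via 0,0,3).
Match coefficients ⇒ f(k) = k**4/4.
R(k) = B(k−1)·f(k)/C(k) = k**4/((2*k + 1)*(2*k**2 + 2*k + 1)); s_k = R·t_k = 3*k**4.
Δs = -3*k**4 + 3*(k + 1)**4, as required.
s_(n+1) = 3*n**4 + 12*n**3 + 18*n**2 + 12*n + 3 and s_(1) = 3, so S(n) = 3*n*(n**3 + 4*n**2 + 6*n + 4).

S(n) = 3 n \left(n^{3} + 4 n^{2} + 6 n + 4\right)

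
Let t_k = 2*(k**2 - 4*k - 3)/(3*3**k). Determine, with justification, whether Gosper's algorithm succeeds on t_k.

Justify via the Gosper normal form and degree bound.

Yes. s_k = (-k**2 + 3*k + 4)/3**k.

r(k) = (k**2 - 2*k - 6)/(3*(k**2 - 4*k - 3)) after simplifying.
Factor: A=1/3; B=1; C=k**2 - 4*k - 3.
Need (1/3)·f(k+1) − (1)·f(k) = k**2 - 4*k - 3.
deg f ≤ 2 (via 0,0,2).
Solve for f: f(k) = -3*(k - 4)*(k + 1)/2 (degree 2 ≤ 2).
So s_k = (B(k−1)f/C)·t_k = (-3*(k - 4)*(k + 1)/(2*(k**2 - 4*k - 3)))·t_k = (-k**2 + 3*k + 4)/3**k.
s_(k+1) − s_k = 2*(k**2 - 4*k - 3)/(3*3**k) = t_k.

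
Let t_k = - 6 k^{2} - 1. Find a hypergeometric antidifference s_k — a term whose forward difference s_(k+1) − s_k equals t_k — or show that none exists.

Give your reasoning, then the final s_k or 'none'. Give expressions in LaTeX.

Step 1: r(k) = (6*(k + 1)**2 + 1)/(6*k**2 + 1).
A = 1, B = 1, C = k**2 + 1/6.
Need (1)·f(k+1) − (1)·f(k) = k**2 + 1/6.
d = 3 from the (0,0,2) case.
A polynomial solution: f(k) = k*(2*k**2 - 3*k + 2)/6.
So s_k = (B(k−1)f/C)·t_k = (k*(2*k**2 - 3*k + 2)/(6*k**2 + 1))·t_k = k*(-2*k**2 + 3*k - 2).
s_(k+1) − s_k = -6*k**2 - 1 = t_k.

s_k = k \left(- 2 k^{2} + 3 k - 2\right)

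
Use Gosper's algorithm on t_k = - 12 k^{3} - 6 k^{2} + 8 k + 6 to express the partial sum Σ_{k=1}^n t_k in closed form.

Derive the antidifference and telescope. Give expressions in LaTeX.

Compute t_(k+1)/t_k: get (6*k**3 + 21*k**2 + 20*k + 2)/(6*k**3 + 3*k**2 - 4*k - 3).
A = 1, B = 1, C = k**3 + k**2/2 - 2*k/3 - 1/2.
Set up (1)·f(k+1) − (1)·f(k) − (k**3 + k**2/2 - 2*k/3 - 1/2) = 0.
Bound: deg f ≤ 4.
Coefficient equations give f(k) = k*(3*k**3 - 4*k**2 - 4*k - 1)/12.
Get s_k = R·t_k = k*(-3*k**3 + 4*k**2 + 4*k + 1) with R(k) = B(k−1)f(k)/C(k) = k*(3*k**3 - 4*k**2 - 4*k - 1)/(2*(6*k**3 + 3*k**2 - 4*k - 3)).
Δs = -12*k**3 - 6*k**2 + 8*k + 6, as required.
s_(n+1) = -3*n**4 - 8*n**3 - 2*n**2 + 9*n + 6 and s_(1) = 6, so S(n) = n*(-3*n**3 - 8*n**2 - 2*n + 9).

S(n) = n \left(- 3 n^{3} - 8 n^{2} - 2 n + 9\right)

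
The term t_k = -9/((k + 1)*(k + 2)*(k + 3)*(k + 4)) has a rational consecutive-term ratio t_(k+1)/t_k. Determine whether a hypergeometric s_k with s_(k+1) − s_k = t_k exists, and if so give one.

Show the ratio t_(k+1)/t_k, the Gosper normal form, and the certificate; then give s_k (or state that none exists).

s_k = k*(-k**2 - 6*k - 11)/(2*(k + 1)*(k + 2)*(k + 3))

Compute t_(k+1)/t_k: get (k + 1)/(k + 5).
So A=k + 1 and B=k + 5, with C=1.
f must satisfy (k + 1)·f(k+1) − (k + 4)·f(k) = 1.
From deg A=1, deg B=1, deg C=0: d=3.
Coefficient equations give f(k) = k*(k**2 + 6*k + 11)/18.
Get s_k = R·t_k = k*(-k**2 - 6*k - 11)/(2*(k + 1)*(k + 2)*(k + 3)) with R(k) = B(k−1)f(k)/C(k) = k*(k + 4)*(k**2 + 6*k + 11)/18.
Verify: -9/(k**4 + 10*k**3 + 35*k**2 + 50*k + 24) matches t_k.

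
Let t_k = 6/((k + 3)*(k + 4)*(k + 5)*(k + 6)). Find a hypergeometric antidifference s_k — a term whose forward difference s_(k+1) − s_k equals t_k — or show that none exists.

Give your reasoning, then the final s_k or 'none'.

Ratio r(k) = (k + 3)/(k + 7).
Gosper form: A/B · C(k+1)/C(k) with A=k + 3, B=k + 7, C=1.
Need (k + 3)·f(k+1) − (k + 6)·f(k) = 1.
Degrees (1,1,0) ⇒ d ≤ 3.
Match coefficients ⇒ f(k) = k*(k**2 + 12*k + 47)/180.
Certificate R = B(k−1)f/C = k*(k + 6)*(k**2 + 12*k + 47)/180 gives s_k = k*(k**2 + 12*k + 47)/(30*(k + 3)*(k + 4)*(k + 5)).
Check: Δs_k = 6/(k**4 + 18*k**3 + 119*k**2 + 342*k + 360). ✓

s_k = k*(k**2 + 12*k + 47)/(30*(k + 3)*(k + 4)*(k + 5))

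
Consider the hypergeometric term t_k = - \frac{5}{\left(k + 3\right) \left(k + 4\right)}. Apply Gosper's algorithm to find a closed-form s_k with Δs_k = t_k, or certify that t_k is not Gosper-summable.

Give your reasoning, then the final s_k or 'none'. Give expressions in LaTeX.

Step 1: r(k) = (k + 3)/(k + 5).
Normal form (A,B,C) = (k + 3, k + 5, 1).
Solve (k + 3)·f(k+1) − (k + 4)·f(k) = 1.
Degrees (1,1,0) ⇒ d ≤ 1.
Match coefficients ⇒ f(k) = k/3.
Get s_k = R·t_k = -5*k/(3*k + 9) with R(k) = B(k−1)f(k)/C(k) = k*(k + 4)/3.
Check: Δs_k = -5/(k**2 + 7*k + 12). ✓

s_k = - \frac{5 k}{3 k + 9}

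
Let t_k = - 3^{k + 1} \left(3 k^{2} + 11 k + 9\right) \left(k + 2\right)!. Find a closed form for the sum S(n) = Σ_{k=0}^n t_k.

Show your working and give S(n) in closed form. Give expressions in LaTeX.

Ratio r(k) = 3*(3*k**3 + 26*k**2 + 74*k + 69)/(3*k**2 + 11*k + 9).
So A=3*k + 9 and B=1, with C=k**2 + 11*k/3 + 3.
Set up (3*k + 9)·f(k+1) − (1)·f(k) − (k**2 + 11*k/3 + 3) = 0.
Bound: deg f ≤ 1.
Coefficient equations give f(k) = k/3.
So s_k = (B(k−1)f/C)·t_k = (k/(3*k**2 + 11*k + 9))·t_k = -3**(k + 1)*k*factorial(k + 2).
Check: Δs_k = -3**(k + 1)*(3*k**2 + 11*k + 9)*factorial(k + 2). ✓
Σ_(k=0)^n t_k = s_(n+1) − s_(0) = (-3**(n + 2)*(n + 1)*factorial(n + 3)) − (0), i.e. -3**(n + 2)*(n + 1)*factorial(n + 3).

S(n) = - 3^{n + 2} \left(n + 1\right) \left(n + 3\right)!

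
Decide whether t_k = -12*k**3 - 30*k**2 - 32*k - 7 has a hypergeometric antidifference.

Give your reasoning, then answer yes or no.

t_(k+1)/t_k = (12*k**3 + 66*k**2 + 128*k + 81)/(12*k**3 + 30*k**2 + 32*k + 7).
Factor: A=1; B=1; C=k**3 + 5*k**2/2 + 8*k/3 + 7/12.
f must satisfy (1)·f(k+1) − (1)·f(k) = k**3 + 5*k**2/2 + 8*k/3 + 7/12.
Bound: deg f ≤ 4.
A polynomial solution: f(k) = k*(3*k**3 + 4*k**2 + 4*k - 4)/12.
Then R = B(k−1)f/C = k*(3*k**3 + 4*k**2 + 4*k - 4)/(12*k**3 + 30*k**2 + 32*k + 7), so s_k = R(k)·t_k = k*(-3*k**3 - 4*k**2 - 4*k + 4).
s_(k+1) − s_k = -12*k**3 - 30*k**2 - 32*k - 7 = t_k.

Yes. s_k = k*(-3*k**3 - 4*k**2 - 4*k + 4).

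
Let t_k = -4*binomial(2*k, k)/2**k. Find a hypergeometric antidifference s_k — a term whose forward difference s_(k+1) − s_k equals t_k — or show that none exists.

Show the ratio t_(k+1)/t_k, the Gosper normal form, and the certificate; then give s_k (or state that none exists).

not Gosper-summable; s_k does not exist

r(k) = (2*k + 1)/(k + 1) after simplifying.
Gosper form: A/B · C(k+1)/C(k) with A=2*k + 1, B=k + 1, C=1.
Solve (2*k + 1)·f(k+1) − (k)·f(k) = 1.
From deg A=1, deg B=1, deg C=0: d=-1.
Bound -1 < 0, so the key equation has no polynomial solution.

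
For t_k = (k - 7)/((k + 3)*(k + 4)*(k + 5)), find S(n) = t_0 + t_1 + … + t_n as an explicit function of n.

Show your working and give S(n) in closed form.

Ratio r(k) = (k - 6)*(k + 3)/((k - 7)*(k + 6)).
Normal form (A,B,C) = (k + 3, k + 6, k - 7).
Key eq: (k + 3)·f(k+1) = (k + 5)·f(k) + (k - 7).
From deg A=1, deg B=1, deg C=1: d=2.
Coefficient equations give f(k) = -k*(k + 13)/6.
Certificate R = B(k−1)f/C = -k*(k + 5)*(k + 13)/(6*(k - 7)) gives s_k = k*(-k - 13)/(6*(k + 3)*(k + 4)).
Check: Δs_k = (k - 7)/(k**3 + 12*k**2 + 47*k + 60). ✓
Σ_(k=0)^n t_k = s_(n+1) − s_(0) = ((-n**2 - 15*n - 14)/(6*(n**2 + 9*n + 20))) − (0), i.e. (-n**2 - 15*n - 14)/(6*(n**2 + 9*n + 20)).

S(n) = (-n**2 - 15*n - 14)/(6*(n**2 + 9*n + 20))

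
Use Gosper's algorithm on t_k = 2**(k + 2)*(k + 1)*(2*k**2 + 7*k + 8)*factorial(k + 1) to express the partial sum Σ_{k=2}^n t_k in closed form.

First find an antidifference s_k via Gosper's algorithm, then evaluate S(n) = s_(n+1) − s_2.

S(n) = 8*2**n*n**4*factorial(n) + 48*2**n*n**3*factorial(n) + 104*2**n*n**2*factorial(n) + 96*2**n*n*factorial(n) + 32*2**n*factorial(n) - 576

r(k) = (k + 2)**2*(14*k + 4*(k + 1)**2 + 30)/((k + 1)*(2*k**2 + 7*k + 8)) after simplifying.
Gosper form: A/B · C(k+1)/C(k) with A=2*k + 4, B=1, C=k**3 + 9*k**2/2 + 15*k/2 + 4.
f must satisfy (2*k + 4)·f(k+1) − (1)·f(k) = k**3 + 9*k**2/2 + 15*k/2 + 4.
d = 2 from the (1,0,3) case.
Match coefficients ⇒ f(k) = k*(k + 1)/2.
So s_k = (B(k−1)f/C)·t_k = (k/(2*k**2 + 7*k + 8))·t_k = 2**(k + 2)*k*(k + 1)*factorial(k + 1).
Check: Δs_k = 2**(k + 2)*(k + 1)*(2*k**2 + 7*k + 8)*factorial(k + 1). ✓
Evaluate: s_(n+1) = 2**(n + 3)*(n + 1)*(n + 2)*factorial(n + 2); subtract s_(2) = 576 ⇒ S(n) = 8*2**n*n**4*factorial(n) + 48*2**n*n**3*factorial(n) + 104*2**n*n**2*factorial(n) + 96*2**n*n*factorial(n) + 32*2**n*factorial(n) - 576.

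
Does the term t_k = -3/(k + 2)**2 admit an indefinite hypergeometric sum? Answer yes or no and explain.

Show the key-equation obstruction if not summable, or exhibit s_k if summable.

No; the coefficient equations for f are inconsistent.

The ratio is (k + 2)**2/(k + 3)**2.
Gosper form: A/B · C(k+1)/C(k) with A=k**2 + 4*k + 4, B=k**2 + 6*k + 9, C=1.
f must satisfy (k**2 + 4*k + 4)·f(k+1) − (k**2 + 4*k + 4)·f(k) = 1.
d = 0 from the (2,2,0) case.
Generic f = c0 gives residual -1; -1 = 0 cannot hold, so t_k is not Gosper-summable.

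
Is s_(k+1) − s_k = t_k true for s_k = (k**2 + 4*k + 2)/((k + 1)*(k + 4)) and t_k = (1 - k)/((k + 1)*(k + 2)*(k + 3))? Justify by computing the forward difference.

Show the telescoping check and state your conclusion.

s_(k+1) = (4*k + (k + 1)**2 + 6)/((k + 2)*(k + 5))
s_(k+1) − s_k = (k**2 + 5*k + 8)/(k**4 + 12*k**3 + 49*k**2 + 78*k + 40)
(s_(k+1) − s_k) − t_k = 2*(k**3 + 8*k**2 + 17*k + 2)/(k**5 + 15*k**4 + 85*k**3 + 225*k**2 + 274*k + 120)

Invalid: residual 2*(k**3 + 8*k**2 + 17*k + 2)/(k**5 + 15*k**4 + 85*k**3 + 225*k**2 + 274*k + 120) ≠ 0.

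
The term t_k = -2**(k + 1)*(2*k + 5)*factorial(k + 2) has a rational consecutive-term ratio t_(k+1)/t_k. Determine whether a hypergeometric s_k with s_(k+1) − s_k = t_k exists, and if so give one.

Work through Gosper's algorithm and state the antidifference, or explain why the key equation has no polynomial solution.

s_k = -2**(k + 1)*factorial(k + 2)

t_(k+1)/t_k = 2*(k + 3)*(2*k + 7)/(2*k + 5).
Gosper form: A/B · C(k+1)/C(k) with A=2*k + 6, B=1, C=k + 5/2.
Key eq: (2*k + 6)·f(k+1) = (1)·f(k) + (k + 5/2).
Degrees (1,0,1) ⇒ d ≤ 0.
A polynomial solution: f(k) = 1/2.
R(k) = B(k−1)·f(k)/C(k) = 1/(2*k + 5); s_k = R·t_k = -2**(k + 1)*factorial(k + 2).
Check: Δs_k = -2**(k + 1)*(2*k + 5)*factorial(k + 2). ✓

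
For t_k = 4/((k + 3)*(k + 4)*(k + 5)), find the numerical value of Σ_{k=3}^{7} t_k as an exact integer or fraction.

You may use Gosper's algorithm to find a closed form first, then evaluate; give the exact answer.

Compute t_(k+1)/t_k: get (k + 3)/(k + 6).
Factor: A=k + 3; B=k + 6; C=1.
Set up (k + 3)·f(k+1) − (k + 5)·f(k) − (1) = 0.
deg f ≤ 2 (via 1,1,0).
A polynomial solution: f(k) = k*(k + 7)/24.
Then R = B(k−1)f/C = k*(k + 5)*(k + 7)/24, so s_k = R(k)·t_k = k*(k + 7)/(6*(k + 3)*(k + 4)).
Verify: 4/(k**3 + 12*k**2 + 47*k + 60) matches t_k.
Σ_(k=3)^(7) t_k = s_(8) − s_(3) = 5/33 − (5/42) = 5/154.

Σ = 5/154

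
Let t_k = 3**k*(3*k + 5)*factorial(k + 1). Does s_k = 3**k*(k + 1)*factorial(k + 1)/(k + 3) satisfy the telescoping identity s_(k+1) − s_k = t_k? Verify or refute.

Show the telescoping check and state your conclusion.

Invalid: residual -2*3**k*(3*k**2 + 14*k + 14)*factorial(k + 1)/((k + 3)*(k + 4)) ≠ 0.

s_(k+1) = 3**(k + 1)*(k + 2)*factorial(k + 2)/(k + 4)
s_(k+1) − s_k = 3**k*(3*k**3 + 20*k**2 + 43*k + 32)*factorial(k + 1)/((k + 3)*(k + 4))
(s_(k+1) − s_k) − t_k = -2*3**k*(3*k**2 + 14*k + 14)*factorial(k + 1)/((k + 3)*(k + 4))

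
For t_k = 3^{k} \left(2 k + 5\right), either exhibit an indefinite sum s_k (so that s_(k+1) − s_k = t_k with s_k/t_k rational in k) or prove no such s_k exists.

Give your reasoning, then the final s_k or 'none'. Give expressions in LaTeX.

r(k) = 3*(2*k + 7)/(2*k + 5) after simplifying.
A = 3, B = 1, C = k + 5/2.
Set up (3)·f(k+1) − (1)·f(k) − (k + 5/2) = 0.
d = 1 from the (0,0,1) case.
Match coefficients ⇒ f(k) = (k + 1)/2.
Then R = B(k−1)f/C = (k + 1)/(2*k + 5), so s_k = R(k)·t_k = 3**k*(k + 1).
s_(k+1) − s_k = 3**k*(2*k + 5) = t_k.

s_k = 3^{k} \left(k + 1\right)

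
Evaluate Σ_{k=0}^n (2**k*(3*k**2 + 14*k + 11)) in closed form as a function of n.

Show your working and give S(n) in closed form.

S(n) = 6*2**n*n**2 + 16*2**n*n + 12*2**n - 1

Ratio r(k) = 2*(3*k**2 + 20*k + 28)/(3*k**2 + 14*k + 11).
A = 2, B = 1, C = k**2 + 14*k/3 + 11/3.
Need (2)·f(k+1) − (1)·f(k) = k**2 + 14*k/3 + 11/3.
From deg A=0, deg B=0, deg C=2: d=2.
Solving with deg f ≤ 2: f(k) = (3*k**2 + 2*k + 1)/3.
Then R = B(k−1)f/C = (3*k**2 + 2*k + 1)/((k + 1)*(3*k + 11)), so s_k = R(k)·t_k = 2**k*(3*k**2 + 2*k + 1).
Check: Δs_k = 2**k*(3*k**2 + 14*k + 11). ✓
Telescope: S(n) = s_(n+1) − s_(0) = 2**(n + 1)*(3*n**2 + 8*n + 6) − (1) = 6*2**n*n**2 + 16*2**n*n + 12*2**n - 1.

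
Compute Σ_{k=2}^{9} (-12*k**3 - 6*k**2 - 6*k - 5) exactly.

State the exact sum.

Ratio r(k) = (12*k**3 + 42*k**2 + 54*k + 29)/(12*k**3 + 6*k**2 + 6*k + 5).
A = 1, B = 1, C = k**3 + k**2/2 + k/2 + 5/12.
Solve (1)·f(k+1) − (1)·f(k) = k**3 + k**2/2 + k/2 + 5/12.
d = 4 from the (0,0,3) case.
Solve for f: f(k) = k*(3*k**3 - 4*k**2 + 3*k + 3)/12 (degree 4 ≤ 4).
R(k) = B(k−1)·f(k)/C(k) = k*(3*k**3 - 4*k**2 + 3*k + 3)/(12*k**3 + 6*k**2 + 6*k + 5); s_k = R·t_k = k*(-3*k**3 + 4*k**2 - 3*k - 3).
Δs = -12*k**3 - 6*k**2 - 6*k - 5, as required.
Σ_(k=2)^(9) t_k = s_(10) − s_(2) = -26330 − (-34) = -26296.

Σ = -26296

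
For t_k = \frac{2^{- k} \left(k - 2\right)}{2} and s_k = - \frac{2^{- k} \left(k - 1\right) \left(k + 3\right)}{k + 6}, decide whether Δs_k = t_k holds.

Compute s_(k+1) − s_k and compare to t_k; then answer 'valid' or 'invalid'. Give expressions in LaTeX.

Invalid: residual \frac{3 \cdot 2^{- k} \left(- k^{2} - 6 k + 14\right)}{2 \left(k^{2} + 13 k + 42\right)} ≠ 0.

s_(k+1) = -k*(k + 4)/(2*2**k*(k + 7))
s_(k+1) − s_k = (k**3 + 8*k**2 - 2*k - 42)/(2*2**k*(k**2 + 13*k + 42))
(s_(k+1) − s_k) − t_k = 3*(-k**2 - 6*k + 14)/(2*2**k*(k**2 + 13*k + 42))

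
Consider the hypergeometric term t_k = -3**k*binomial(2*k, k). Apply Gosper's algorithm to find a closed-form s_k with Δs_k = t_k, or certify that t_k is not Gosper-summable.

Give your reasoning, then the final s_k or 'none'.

t_(k+1)/t_k = 6*(2*k + 1)/(k + 1).
A = 12*k + 6, B = k + 1, C = 1.
f must satisfy (12*k + 6)·f(k+1) − (k)·f(k) = 1.
deg f ≤ -1 (via 1,1,0).
d = -1 < 0 ⇒ no nonzero polynomial f; not summable.

not Gosper-summable; s_k does not exist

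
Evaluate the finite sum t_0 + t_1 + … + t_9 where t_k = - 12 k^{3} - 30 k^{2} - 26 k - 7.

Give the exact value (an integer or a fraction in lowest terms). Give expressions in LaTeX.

Σ = -34090

r(k) = (12*k**3 + 66*k**2 + 122*k + 75)/(12*k**3 + 30*k**2 + 26*k + 7) after simplifying.
Normal form (A,B,C) = (1, 1, k**3 + 5*k**2/2 + 13*k/6 + 7/12).
Set up (1)·f(k+1) − (1)·f(k) − (k**3 + 5*k**2/2 + 13*k/6 + 7/12) = 0.
Bound: deg f ≤ 4.
Solve for f: f(k) = k*(3*k**3 + 4*k**2 + k - 1)/12 (degree 4 ≤ 4).
Certificate R = B(k−1)f/C = k*(3*k**3 + 4*k**2 + k - 1)/((2*k + 1)*(6*k**2 + 12*k + 7)) gives s_k = k*(-3*k**3 - 4*k**2 - k + 1).
Check: Δs_k = -12*k**3 - 30*k**2 - 26*k - 7. ✓
Telescoping: Σ = s_(10) − s_(0) = -34090 − (0) = -34090.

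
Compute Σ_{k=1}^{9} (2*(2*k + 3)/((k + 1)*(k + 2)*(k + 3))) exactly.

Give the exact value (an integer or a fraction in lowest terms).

Σ = 51/44

Ratio r(k) = (k + 1)*(2*k + 5)/((k + 4)*(2*k + 3)).
So A=k + 1 and B=k + 4, with C=k + 3/2.
Set up (k + 1)·f(k+1) − (k + 3)·f(k) − (k + 3/2) = 0.
d = 2 from the (1,1,1) case.
Solve for f: f(k) = k*(5*k + 7)/8 (degree 2 ≤ 2).
So s_k = (B(k−1)f/C)·t_k = (k*(k + 3)*(5*k + 7)/(4*(2*k + 3)))·t_k = k*(5*k + 7)/(2*(k + 1)*(k + 2)).
Verify: 2*(2*k + 3)/(k**3 + 6*k**2 + 11*k + 6) matches t_k.
Evaluate s at k=10 and k=1: 95/44 and 1; difference 51/44.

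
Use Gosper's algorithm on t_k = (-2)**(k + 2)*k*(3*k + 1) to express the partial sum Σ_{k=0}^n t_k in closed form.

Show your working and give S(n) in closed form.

S(n) = 8*(-2)**n*n*(n + 1)

r(k) = -2*(k + 1)*(3*k + 4)/(k*(3*k + 1)) after simplifying.
So A=-2 and B=1, with C=k**2 + k/3.
f must satisfy (-2)·f(k+1) − (1)·f(k) = k**2 + k/3.
d = 2 from the (0,0,2) case.
Coefficient equations give f(k) = -k*(k - 1)/3.
Get s_k = R·t_k = (-2)**(k + 2)*k*(1 - k) with R(k) = B(k−1)f(k)/C(k) = -(k - 1)/(3*k + 1).
Check: Δs_k = (-2)**(k + 2)*k*(3*k + 1). ✓
Σ_(k=0)^n t_k = s_(n+1) − s_(0) = (8*(-2)**n*n*(n + 1)) − (0), i.e. 8*(-2)**n*n*(n + 1).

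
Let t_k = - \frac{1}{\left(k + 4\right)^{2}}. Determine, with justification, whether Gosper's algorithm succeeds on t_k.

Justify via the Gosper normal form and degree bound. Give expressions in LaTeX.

r(k) = (k + 4)**2/(k + 5)**2 after simplifying.
A = k**2 + 8*k + 16, B = k**2 + 10*k + 25, C = 1.
f must satisfy (k**2 + 8*k + 16)·f(k+1) − (k**2 + 8*k + 16)·f(k) = 1.
d = 0 from the (2,2,0) case.
f = c0 ⇒ A·f(k+1) − B(k−1)·f(k) − C = -1. The system {-1 = 0} is inconsistent; no antidifference.

No. Not Gosper-summable.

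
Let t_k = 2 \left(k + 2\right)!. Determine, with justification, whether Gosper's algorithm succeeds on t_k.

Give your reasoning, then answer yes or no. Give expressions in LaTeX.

r(k) = k + 3 after simplifying.
Gosper form: A/B · C(k+1)/C(k) with A=k + 3, B=1, C=1.
Key eq: (k + 3)·f(k+1) = (1)·f(k) + (1).
Degrees (1,0,0) ⇒ d ≤ -1.
d = -1 < 0 ⇒ no nonzero polynomial f; not summable.

No — t_k has no hypergeometric antidifference.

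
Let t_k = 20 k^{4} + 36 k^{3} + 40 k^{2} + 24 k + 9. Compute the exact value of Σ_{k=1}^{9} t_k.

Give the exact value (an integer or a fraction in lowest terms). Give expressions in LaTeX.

Σ = 392121

r(k) = (20*k**4 + 116*k**3 + 268*k**2 + 292*k + 129)/(20*k**4 + 36*k**3 + 40*k**2 + 24*k + 9) after simplifying.
Factor: A=1; B=1; C=k**4 + 9*k**3/5 + 2*k**2 + 6*k/5 + 9/20.
Need (1)·f(k+1) − (1)·f(k) = k**4 + 9*k**3/5 + 2*k**2 + 6*k/5 + 9/20.
From deg A=0, deg B=0, deg C=4: d=5.
Coefficient equations give f(k) = k*(4*k**4 - k**3 + 2*k**2 + k + 3)/20.
R(k) = B(k−1)·f(k)/C(k) = k*(4*k**4 - k**3 + 2*k**2 + k + 3)/(20*k**4 + 36*k**3 + 40*k**2 + 24*k + 9); s_k = R·t_k = k*(4*k**4 - k**3 + 2*k**2 + k + 3).
Verify: 20*k**4 + 36*k**3 + 40*k**2 + 24*k + 9 matches t_k.
Evaluate s at k=10 and k=1: 392130 and 9; difference 392121.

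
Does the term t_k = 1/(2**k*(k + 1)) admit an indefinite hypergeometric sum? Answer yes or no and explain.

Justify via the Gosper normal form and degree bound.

No — t_k has no hypergeometric antidifference.

Compute t_(k+1)/t_k: get (k + 1)/(2*(k + 2)).
Normal form (A,B,C) = (k/2 + 1/2, k + 2, 1).
Need (k/2 + 1/2)·f(k+1) − (k + 1)·f(k) = 1.
deg f ≤ -1 (via 1,1,0).
d = -1 < 0 ⇒ no nonzero polynomial f; not summable.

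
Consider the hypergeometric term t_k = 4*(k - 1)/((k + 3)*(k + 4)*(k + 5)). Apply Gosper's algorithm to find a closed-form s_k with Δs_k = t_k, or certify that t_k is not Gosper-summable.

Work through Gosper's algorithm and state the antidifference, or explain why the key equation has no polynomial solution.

Step 1: r(k) = k*(k + 3)/((k - 1)*(k + 6)).
A = k + 3, B = k + 6, C = k - 1.
f must satisfy (k + 3)·f(k+1) − (k + 5)·f(k) = k - 1.
Degrees (1,1,1) ⇒ d ≤ 2.
A polynomial solution: f(k) = k*(k - 5)/12.
R(k) = B(k−1)·f(k)/C(k) = k*(k - 5)*(k + 5)/(12*(k - 1)); s_k = R·t_k = k*(k - 5)/(3*(k + 3)*(k + 4)).
Check: Δs_k = 4*(k - 1)/(k**3 + 12*k**2 + 47*k + 60). ✓

s_k = k*(k - 5)/(3*(k + 3)*(k + 4))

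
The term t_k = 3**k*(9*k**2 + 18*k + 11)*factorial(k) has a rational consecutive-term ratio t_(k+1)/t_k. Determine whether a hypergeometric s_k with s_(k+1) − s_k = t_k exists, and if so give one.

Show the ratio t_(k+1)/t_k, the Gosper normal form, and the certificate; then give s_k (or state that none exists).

Step 1: r(k) = 3*(9*k**3 + 45*k**2 + 74*k + 38)/(9*k**2 + 18*k + 11).
Factor: A=3*k + 3; B=1; C=k**2 + 2*k + 11/9.
Key eq: (3*k + 3)·f(k+1) = (1)·f(k) + (k**2 + 2*k + 11/9).
d = 1 from the (1,0,2) case.
Match coefficients ⇒ f(k) = (3*k + 1)/9.
Get s_k = R·t_k = 3**k*(3*k + 1)*factorial(k) with R(k) = B(k−1)f(k)/C(k) = (3*k + 1)/(9*k**2 + 18*k + 11).
Verify: 3**k*(9*k**2 + 18*k + 11)*factorial(k) matches t_k.

s_k = 3**k*(3*k + 1)*factorial(k)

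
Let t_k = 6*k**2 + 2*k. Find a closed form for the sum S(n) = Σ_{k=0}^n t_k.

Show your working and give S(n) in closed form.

S(n) = 2*n*(n**2 + 2*n + 1)

Ratio r(k) = (k + 3*(k + 1)**2 + 1)/(k*(3*k + 1)).
So A=1 and B=1, with C=k**2 + k/3.
Solve (1)·f(k+1) − (1)·f(k) = k**2 + k/3.
deg f ≤ 3 (via 0,0,2).
Match coefficients ⇒ f(k) = k**2*(k - 1)/3.
Then R = B(k−1)f/C = k*(k - 1)/(3*k + 1), so s_k = R(k)·t_k = 2*k**2*(k - 1).
Δs = 2*k*(3*k + 1), as required.
Telescope: S(n) = s_(n+1) − s_(0) = 2*n*(n**2 + 2*n + 1) − (0) = 2*n*(n**2 + 2*n + 1).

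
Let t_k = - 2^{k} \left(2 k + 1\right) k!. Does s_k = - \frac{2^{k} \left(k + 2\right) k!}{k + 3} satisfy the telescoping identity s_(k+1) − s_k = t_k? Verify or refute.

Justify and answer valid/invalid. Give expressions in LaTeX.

s_(k+1) = -2**(k + 1)*(k + 3)*factorial(k + 1)/(k + 4)
s_(k+1) − s_k = -2**k*(2*k + 5)*(k**2 + 4*k + 2)*factorial(k)/((k + 3)*(k + 4))
(s_(k+1) − s_k) − t_k = 2**k*(2*k**2 + 7*k + 2)*factorial(k)/((k + 3)*(k + 4))

Invalid: residual \frac{2^{k} \left(2 k^{2} + 7 k + 2\right) k!}{\left(k + 3\right) \left(k + 4\right)} ≠ 0.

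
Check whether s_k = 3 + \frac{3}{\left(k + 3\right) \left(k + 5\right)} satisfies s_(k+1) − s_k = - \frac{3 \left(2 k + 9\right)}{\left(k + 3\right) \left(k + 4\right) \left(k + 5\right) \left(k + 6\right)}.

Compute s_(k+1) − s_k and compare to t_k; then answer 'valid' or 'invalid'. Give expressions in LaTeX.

Valid: the claim telescopes to t_k.

s_(k+1) = 3 + 3/((k + 4)*(k + 6))
s_(k+1) − s_k = 3*(-2*k - 9)/(k**4 + 18*k**3 + 119*k**2 + 342*k + 360)
(s_(k+1) − s_k) − t_k = 0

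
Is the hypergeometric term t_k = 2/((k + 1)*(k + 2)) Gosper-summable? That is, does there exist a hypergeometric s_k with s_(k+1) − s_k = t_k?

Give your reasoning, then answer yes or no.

t_(k+1)/t_k = (k + 1)/(k + 3).
Factor: A=k + 1; B=k + 3; C=1.
Key eq: (k + 1)·f(k+1) = (k + 2)·f(k) + (1).
deg f ≤ 1 (via 1,1,0).
Solve for f: f(k) = k (degree 1 ≤ 1).
Then R = B(k−1)f/C = k*(k + 2), so s_k = R(k)·t_k = 2*k/(k + 1).
s_(k+1) − s_k = 2/(k**2 + 3*k + 2) = t_k.

Yes. s_k = 2*k/(k + 1).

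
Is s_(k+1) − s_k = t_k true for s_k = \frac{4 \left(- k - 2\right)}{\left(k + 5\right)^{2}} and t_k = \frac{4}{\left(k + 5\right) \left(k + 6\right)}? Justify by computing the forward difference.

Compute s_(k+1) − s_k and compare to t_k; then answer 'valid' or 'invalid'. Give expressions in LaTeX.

s_(k+1) = 4*(-k - 3)/(k + 6)**2
s_(k+1) − s_k = 4*(k**2 + 5*k - 3)/(k**4 + 22*k**3 + 181*k**2 + 660*k + 900)
(s_(k+1) − s_k) − t_k = 12*(-2*k - 11)/(k**4 + 22*k**3 + 181*k**2 + 660*k + 900)

Invalid: residual \frac{12 \left(- 2 k - 11\right)}{k^{4} + 22 k^{3} + 181 k^{2} + 660 k + 900} ≠ 0.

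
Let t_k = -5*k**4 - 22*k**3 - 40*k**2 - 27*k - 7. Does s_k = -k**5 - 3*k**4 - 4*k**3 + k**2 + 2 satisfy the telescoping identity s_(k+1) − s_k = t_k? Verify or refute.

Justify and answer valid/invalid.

valid (s_(k+1) − s_k reduces to t_k)

s_(k+1) = -(k + 1)**5 - 3*(k + 1)**4 - 4*(k + 1)**3 + (k + 1)**2 + 2
s_(k+1) − s_k = -5*k**4 - 22*k**3 - 40*k**2 - 27*k - 7
(s_(k+1) − s_k) − t_k = 0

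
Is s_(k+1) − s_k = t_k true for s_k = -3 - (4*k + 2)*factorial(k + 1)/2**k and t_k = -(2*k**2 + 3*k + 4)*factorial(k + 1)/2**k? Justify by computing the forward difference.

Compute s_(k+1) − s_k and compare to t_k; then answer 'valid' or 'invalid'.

valid; difference matches t_k

s_(k+1) = -2**(-k - 1)*(4*k + 6)*factorial(k + 2) - 3
s_(k+1) − s_k = -(2*k**2 + 3*k + 4)*factorial(k + 1)/2**k
(s_(k+1) − s_k) − t_k = 0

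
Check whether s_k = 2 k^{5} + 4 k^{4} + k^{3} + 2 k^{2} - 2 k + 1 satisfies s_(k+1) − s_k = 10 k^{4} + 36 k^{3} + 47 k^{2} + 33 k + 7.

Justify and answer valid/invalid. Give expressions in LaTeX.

s_(k+1) = 2*k**5 + 14*k**4 + 37*k**3 + 49*k**2 + 31*k + 8
s_(k+1) − s_k = 10*k**4 + 36*k**3 + 47*k**2 + 33*k + 7
(s_(k+1) − s_k) − t_k = 0

Valid — Δs_k = t_k.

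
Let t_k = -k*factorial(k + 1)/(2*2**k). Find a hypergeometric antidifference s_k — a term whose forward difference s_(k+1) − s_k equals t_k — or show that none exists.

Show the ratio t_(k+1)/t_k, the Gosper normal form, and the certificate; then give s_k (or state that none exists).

r(k) = (k + 1)*(k + 2)/(2*k) after simplifying.
Normal form (A,B,C) = (k/2 + 1, 1, k).
Solve (k/2 + 1)·f(k+1) − (1)·f(k) = k.
deg f ≤ 0 (via 1,0,1).
Solving with deg f ≤ 0: f(k) = 2.
Certificate R = B(k−1)f/C = 2/k gives s_k = -factorial(k + 1)/2**k.
Check: Δs_k = -k*factorial(k + 1)/(2*2**k). ✓

s_k = -factorial(k + 1)/2**k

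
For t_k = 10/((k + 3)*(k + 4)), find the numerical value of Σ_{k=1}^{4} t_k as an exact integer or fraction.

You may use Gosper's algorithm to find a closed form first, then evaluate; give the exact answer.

Σ = 5/4

r(k) = (k + 3)/(k + 5) after simplifying.
Normal form (A,B,C) = (k + 3, k + 5, 1).
Solve (k + 3)·f(k+1) − (k + 4)·f(k) = 1.
d = 1 from the (1,1,0) case.
A polynomial solution: f(k) = k/3.
So s_k = (B(k−1)f/C)·t_k = (k*(k + 4)/3)·t_k = 10*k/(3*(k + 3)).
Check: Δs_k = 10/(k**2 + 7*k + 12). ✓
Sum = s_(5) − s_(1); s_(5) = 25/12, s_(1) = 5/6 ⇒ 5/4.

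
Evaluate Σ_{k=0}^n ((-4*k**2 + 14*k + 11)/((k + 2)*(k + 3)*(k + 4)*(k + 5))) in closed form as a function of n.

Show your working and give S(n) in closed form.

S(n) = (-n**3 + 84*n**2 + 217*n + 132)/(24*(n**3 + 12*n**2 + 47*n + 60))

The ratio is (k + 2)*(14*k - 4*(k + 1)**2 + 25)/((k + 6)*(-4*k**2 + 14*k + 11)).
So A=k + 2 and B=k + 6, with C=k**2 - 7*k/2 - 11/4.
f must satisfy (k + 2)·f(k+1) − (k + 5)·f(k) = k**2 - 7*k/2 - 11/4.
From deg A=1, deg B=1, deg C=2: d=3.
Solve for f: f(k) = k*(k**2 - 87*k - 46)/96 (degree 3 ≤ 3).
Get s_k = R·t_k = k*(-k**2 + 87*k + 46)/(24*(k + 2)*(k + 3)*(k + 4)) with R(k) = B(k−1)f(k)/C(k) = k*(k + 5)*(k**2 - 87*k - 46)/(24*(4*k**2 - 14*k - 11)).
s_(k+1) − s_k = (-4*k**2 + 14*k + 11)/(k**4 + 14*k**3 + 71*k**2 + 154*k + 120) = t_k.
Telescope: S(n) = s_(n+1) − s_(0) = (-n**3 + 84*n**2 + 217*n + 132)/(24*(n**3 + 12*n**2 + 47*n + 60)) − (0) = (-n**3 + 84*n**2 + 217*n + 132)/(24*(n**3 + 12*n**2 + 47*n + 60)).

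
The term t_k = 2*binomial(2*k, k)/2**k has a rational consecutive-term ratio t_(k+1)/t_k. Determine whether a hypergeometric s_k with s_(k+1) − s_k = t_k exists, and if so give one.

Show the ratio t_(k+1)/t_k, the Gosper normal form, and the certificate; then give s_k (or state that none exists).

not Gosper-summable; s_k does not exist

t_(k+1)/t_k = (2*k + 1)/(k + 1).
Gosper form: A/B · C(k+1)/C(k) with A=2*k + 1, B=k + 1, C=1.
Need (2*k + 1)·f(k+1) − (k)·f(k) = 1.
d = -1 from the (1,1,0) case.
d = -1 < 0 ⇒ no nonzero polynomial f; not summable.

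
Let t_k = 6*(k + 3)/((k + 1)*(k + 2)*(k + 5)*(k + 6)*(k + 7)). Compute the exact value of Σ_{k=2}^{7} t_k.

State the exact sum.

r(k) = (k + 1)*(k + 4)*(k + 5)/((k + 3)**2*(k + 8)) after simplifying.
Factor: A=k + 1; B=k + 8; C=k**3 + 10*k**2 + 33*k + 36.
Need (k + 1)·f(k+1) − (k + 7)·f(k) = k**3 + 10*k**2 + 33*k + 36.
Bound: deg f ≤ 6.
Coefficient equations give f(k) = k*(k + 2)*(k + 3)*(k + 4)*(k**2 + 12*k + 41)/90.
Get s_k = R·t_k = k*(k**2 + 12*k + 41)/(15*(k**3 + 12*k**2 + 41*k + 30)) with R(k) = B(k−1)f(k)/C(k) = k*(k + 2)*(k + 7)*(k**2 + 12*k + 41)/(90*(k + 3)).
Δs = 6*(k + 3)/(k**5 + 21*k**4 + 163*k**3 + 567*k**2 + 844*k + 420), as required.
Evaluate s at k=8 and k=2: 268/4095 and 23/420; difference 5/468.

Σ = 5/468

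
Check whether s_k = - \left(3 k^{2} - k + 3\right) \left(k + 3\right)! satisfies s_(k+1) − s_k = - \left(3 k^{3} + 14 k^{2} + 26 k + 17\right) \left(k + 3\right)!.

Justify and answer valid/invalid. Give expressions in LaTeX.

valid (s_(k+1) − s_k reduces to t_k)

s_(k+1) = -(3*k**2 + 5*k + 5)*factorial(k + 4)
s_(k+1) − s_k = -(3*k**3 + 14*k**2 + 26*k + 17)*factorial(k + 3)
(s_(k+1) − s_k) − t_k = 0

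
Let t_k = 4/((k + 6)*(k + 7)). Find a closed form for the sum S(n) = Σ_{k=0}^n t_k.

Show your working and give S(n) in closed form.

Ratio r(k) = (k + 6)/(k + 8).
Factor: A=k + 6; B=k + 8; C=1.
Key eq: (k + 6)·f(k+1) = (k + 7)·f(k) + (1).
d = 1 from the (1,1,0) case.
Solve for f: f(k) = k/6 (degree 1 ≤ 1).
Then R = B(k−1)f/C = k*(k + 7)/6, so s_k = R(k)·t_k = 2*k/(3*(k + 6)).
Check: Δs_k = 4/(k**2 + 13*k + 42). ✓
s_(n+1) = 2*(n + 1)/(3*(n + 7)) and s_(0) = 0, so S(n) = 2*(n + 1)/(3*(n + 7)).

S(n) = 2*(n + 1)/(3*(n + 7))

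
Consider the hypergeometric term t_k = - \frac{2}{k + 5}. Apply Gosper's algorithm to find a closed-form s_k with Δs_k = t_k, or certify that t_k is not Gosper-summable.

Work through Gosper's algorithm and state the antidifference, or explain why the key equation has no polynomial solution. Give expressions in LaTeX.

The ratio is (k + 5)/(k + 6).
A = k + 5, B = k + 6, C = 1.
Key eq: (k + 5)·f(k+1) = (k + 5)·f(k) + (1).
Degrees (1,1,0) ⇒ d ≤ 0.
Put f(k) = c0: A·f(k+1) − B(k−1)·f(k) − C = -1; need -1 = 0 — inconsistent ⇒ no f, not summable.

none — t_k is not Gosper-summable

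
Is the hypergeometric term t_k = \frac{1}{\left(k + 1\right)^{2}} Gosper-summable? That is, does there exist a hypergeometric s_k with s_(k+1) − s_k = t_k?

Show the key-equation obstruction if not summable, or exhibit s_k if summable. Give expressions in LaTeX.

No — key equation has no polynomial f.

Step 1: r(k) = (k + 1)**2/(k + 2)**2.
Factor: A=k**2 + 2*k + 1; B=k**2 + 4*k + 4; C=1.
f must satisfy (k**2 + 2*k + 1)·f(k+1) − (k**2 + 2*k + 1)·f(k) = 1.
Bound: deg f ≤ 0.
Write f(k) = c0. Then LHS − RHS = -1, requiring -1 = 0: contradictory. No certificate.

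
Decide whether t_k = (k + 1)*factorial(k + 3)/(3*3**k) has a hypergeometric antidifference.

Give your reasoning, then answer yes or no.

Yes. s_k = factorial(k + 3)/3**k.

The ratio is (k + 2)*(k + 4)/(3*(k + 1)).
A = k/3 + 4/3, B = 1, C = k + 1.
Need (k/3 + 4/3)·f(k+1) − (1)·f(k) = k + 1.
d = 0 from the (1,0,1) case.
Solve for f: f(k) = 3 (degree 0 ≤ 0).
Then R = B(k−1)f/C = 3/(k + 1), so s_k = R(k)·t_k = factorial(k + 3)/3**k.
Verify: (k + 1)*factorial(k + 3)/(3*3**k) matches t_k.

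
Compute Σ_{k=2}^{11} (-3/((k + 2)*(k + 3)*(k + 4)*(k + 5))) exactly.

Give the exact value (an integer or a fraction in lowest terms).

Σ = -9/1120

Step 1: r(k) = (k + 2)/(k + 6).
Normal form (A,B,C) = (k + 2, k + 6, 1).
Need (k + 2)·f(k+1) − (k + 5)·f(k) = 1.
From deg A=1, deg B=1, deg C=0: d=3.
Coefficient equations give f(k) = k*(k**2 + 9*k + 26)/72.
So s_k = (B(k−1)f/C)·t_k = (k*(k + 5)*(k**2 + 9*k + 26)/72)·t_k = k*(-k**2 - 9*k - 26)/(24*(k + 2)*(k + 3)*(k + 4)).
Check: Δs_k = -3/(k**4 + 14*k**3 + 71*k**2 + 154*k + 120). ✓
Σ_(k=2)^(11) t_k = s_(12) − s_(2) = -139/3360 − (-1/30) = -9/1120.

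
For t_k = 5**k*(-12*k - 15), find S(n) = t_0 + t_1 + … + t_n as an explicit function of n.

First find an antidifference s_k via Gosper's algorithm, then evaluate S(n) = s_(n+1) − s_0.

S(n) = 15*5**n*(-n - 1)

t_(k+1)/t_k = 5*(4*k + 9)/(4*k + 5).
Take A(k)=5, B(k)=1, C(k)=k + 5/4.
Set up (5)·f(k+1) − (1)·f(k) − (k + 5/4) = 0.
Bound: deg f ≤ 1.
Solve for f: f(k) = k/4 (degree 1 ≤ 1).
R(k) = B(k−1)·f(k)/C(k) = k/(4*k + 5); s_k = R·t_k = -3*5**k*k.
s_(k+1) − s_k = 5**k*(-12*k - 15) = t_k.
Σ_(k=0)^n t_k = s_(n+1) − s_(0) = (15*5**n*(-n - 1)) − (0), i.e. 15*5**n*(-n - 1).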